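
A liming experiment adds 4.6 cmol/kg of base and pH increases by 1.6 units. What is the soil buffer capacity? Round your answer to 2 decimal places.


Step 1: BC = change in base / change in pH
Step 2: BC = 4.6 / 1.6
Step 3: BC = 2.88 cmol/(kg*pH unit)

2.88


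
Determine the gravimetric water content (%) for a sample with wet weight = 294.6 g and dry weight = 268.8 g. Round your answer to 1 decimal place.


Step 1: Water mass = wet - dry = 294.6 - 268.8 = 25.8 g
Step 2: w = 100 * water mass / dry mass
Step 3: w = 100 * 25.8 / 268.8 = 9.6%

9.6


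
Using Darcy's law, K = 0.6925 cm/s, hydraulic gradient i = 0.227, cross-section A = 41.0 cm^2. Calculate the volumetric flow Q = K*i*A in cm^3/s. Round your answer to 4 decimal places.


Step 1: Apply Darcy's law: Q = K * i * A
Step 2: Q = 0.6925 * 0.227 * 41.0
Step 3: Q = 6.4451 cm^3/s

6.4451


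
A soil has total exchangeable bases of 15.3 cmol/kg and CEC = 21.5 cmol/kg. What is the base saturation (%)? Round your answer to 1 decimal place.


Step 1: BS = 100 * (sum of bases) / CEC
Step 2: BS = 100 * 15.3 / 21.5
Step 3: BS = 71.2%

71.2


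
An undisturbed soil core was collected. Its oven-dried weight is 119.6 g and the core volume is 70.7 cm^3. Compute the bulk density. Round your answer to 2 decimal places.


Step 1: Identify the formula: BD = dry mass / volume
Step 2: Substitute values: BD = 119.6 / 70.7
Step 3: BD = 1.69 g/cm^3

1.69


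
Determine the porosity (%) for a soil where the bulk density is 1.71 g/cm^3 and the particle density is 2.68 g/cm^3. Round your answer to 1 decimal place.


Step 1: Formula: n = 100 * (1 - BD / PD)
Step 2: n = 100 * (1 - 1.71 / 2.68)
Step 3: n = 100 * (1 - 0.63806)
Step 4: n = 36.2%

36.2


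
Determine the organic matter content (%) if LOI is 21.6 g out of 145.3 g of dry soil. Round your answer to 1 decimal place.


Step 1: OM% = 100 * LOI / sample mass
Step 2: OM = 100 * 21.6 / 145.3
Step 3: OM = 14.9%

14.9


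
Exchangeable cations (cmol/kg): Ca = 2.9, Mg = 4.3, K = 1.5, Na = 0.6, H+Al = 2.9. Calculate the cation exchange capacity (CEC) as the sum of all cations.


Step 1: CEC = Ca + Mg + K + Na + (H+Al)
Step 2: CEC = 2.9 + 4.3 + 1.5 + 0.6 + 2.9
Step 3: CEC = 12.2 cmol/kg

12.2


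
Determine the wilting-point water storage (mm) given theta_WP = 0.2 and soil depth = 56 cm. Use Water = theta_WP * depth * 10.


Step 1: Water (mm) = theta_WP * depth * 10
Step 2: Water = 0.2 * 56 * 10
Step 3: Water = 112.0 mm

112.0


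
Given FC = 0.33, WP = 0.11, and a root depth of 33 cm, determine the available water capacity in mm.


Step 1: Available water = (FC - WP) * depth * 10
Step 2: AW = (0.33 - 0.11) * 33 * 10
Step 3: AW = 0.22 * 33 * 10
Step 4: AW = 72.6 mm

72.6


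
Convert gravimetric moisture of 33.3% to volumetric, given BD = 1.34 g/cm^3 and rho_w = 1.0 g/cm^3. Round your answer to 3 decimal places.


Step 1: theta = (w / 100) * BD / rho_w
Step 2: theta = (33.3 / 100) * 1.34 / 1.0
Step 3: theta = 0.333 * 1.34
Step 4: theta = 0.446

0.446


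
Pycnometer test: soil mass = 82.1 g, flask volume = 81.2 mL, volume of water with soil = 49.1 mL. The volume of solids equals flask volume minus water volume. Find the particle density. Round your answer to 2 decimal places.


Step 1: Volume of solids = flask volume - water volume with soil
Step 2: V_solids = 81.2 - 49.1 = 32.1 mL
Step 3: Particle density = mass / V_solids = 82.1 / 32.1 = 2.56 g/cm^3

2.56


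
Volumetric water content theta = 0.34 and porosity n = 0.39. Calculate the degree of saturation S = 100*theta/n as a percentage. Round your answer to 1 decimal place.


Step 1: S = 100 * theta_v / n
Step 2: S = 100 * 0.34 / 0.39
Step 3: S = 87.2%

87.2


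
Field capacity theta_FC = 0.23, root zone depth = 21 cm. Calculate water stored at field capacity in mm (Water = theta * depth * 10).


Step 1: Water (mm) = theta_FC * depth (cm) * 10
Step 2: Water = 0.23 * 21 * 10
Step 3: Water = 48.3 mm

48.3


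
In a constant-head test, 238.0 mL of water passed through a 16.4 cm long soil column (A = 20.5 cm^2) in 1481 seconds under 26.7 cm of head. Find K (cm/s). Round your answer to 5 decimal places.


Step 1: K = Q * L / (A * t * h)
Step 2: Numerator = 238.0 * 16.4 = 3903.2
Step 3: Denominator = 20.5 * 1481 * 26.7 = 810625.35
Step 4: K = 3903.2 / 810625.35 = 0.00482 cm/s

0.00482


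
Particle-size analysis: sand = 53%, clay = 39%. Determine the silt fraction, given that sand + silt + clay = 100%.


Step 1: sand + silt + clay = 100%
Step 2: silt = 100 - sand - clay
Step 3: silt = 100 - 53 - 39
Step 4: silt = 8%

8


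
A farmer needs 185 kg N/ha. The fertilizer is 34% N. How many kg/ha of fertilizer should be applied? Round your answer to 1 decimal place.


Step 1: Fertilizer rate = target N / (N content / 100)
Step 2: Rate = 185 / (34 / 100)
Step 3: Rate = 185 / 0.34
Step 4: Rate = 544.1 kg/ha

544.1


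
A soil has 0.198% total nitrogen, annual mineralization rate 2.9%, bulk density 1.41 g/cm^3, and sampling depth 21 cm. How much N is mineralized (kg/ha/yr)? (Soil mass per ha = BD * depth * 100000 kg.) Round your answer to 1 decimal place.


Step 1: Soil mass per ha = BD * depth * 100000 = 1.41 * 21 * 100000 = 2961000 kg
Step 2: Total N pool = soil mass * N%/100 = 2961000 * 0.198/100 = 5862.78 kg/ha
Step 3: N mineralized = N pool * rate%/100 = 5862.78 * 2.9/100 = 170.0 kg/ha/yr

170.0


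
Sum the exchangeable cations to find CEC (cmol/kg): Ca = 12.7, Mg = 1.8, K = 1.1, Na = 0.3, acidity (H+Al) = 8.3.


Step 1: CEC = Ca + Mg + K + Na + (H+Al)
Step 2: CEC = 12.7 + 1.8 + 1.1 + 0.3 + 8.3
Step 3: CEC = 24.2 cmol/kg

24.2


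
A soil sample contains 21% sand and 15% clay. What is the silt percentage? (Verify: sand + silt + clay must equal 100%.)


Step 1: sand + silt + clay = 100%
Step 2: silt = 100 - sand - clay
Step 3: silt = 100 - 21 - 15
Step 4: silt = 64%

64


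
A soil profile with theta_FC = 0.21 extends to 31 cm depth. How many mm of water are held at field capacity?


Step 1: Water (mm) = theta_FC * depth (cm) * 10
Step 2: Water = 0.21 * 31 * 10
Step 3: Water = 65.1 mm

65.1


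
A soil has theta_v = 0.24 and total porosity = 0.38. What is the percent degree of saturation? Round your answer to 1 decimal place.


Step 1: S = 100 * theta_v / n
Step 2: S = 100 * 0.24 / 0.38
Step 3: S = 63.2%

63.2


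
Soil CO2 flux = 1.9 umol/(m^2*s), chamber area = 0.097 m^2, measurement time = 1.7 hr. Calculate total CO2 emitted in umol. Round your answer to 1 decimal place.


Step 1: Convert time to seconds: 1.7 hr * 3600 = 6120.0 s
Step 2: Total = flux * area * time_s
Step 3: Total = 1.9 * 0.097 * 6120.0
Step 4: Total = 1127.9 umol

1127.9


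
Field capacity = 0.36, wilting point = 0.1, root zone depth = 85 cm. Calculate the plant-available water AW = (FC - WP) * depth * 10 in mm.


Step 1: Available water = (FC - WP) * depth * 10
Step 2: AW = (0.36 - 0.1) * 85 * 10
Step 3: AW = 0.26 * 85 * 10
Step 4: AW = 221.0 mm

221.0


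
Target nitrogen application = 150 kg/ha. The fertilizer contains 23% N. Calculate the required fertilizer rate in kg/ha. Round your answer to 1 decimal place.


Step 1: Fertilizer rate = target N / (N content / 100)
Step 2: Rate = 150 / (23 / 100)
Step 3: Rate = 150 / 0.23
Step 4: Rate = 652.2 kg/ha

652.2


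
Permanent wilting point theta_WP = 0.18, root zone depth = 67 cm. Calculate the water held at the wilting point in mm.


Step 1: Water (mm) = theta_WP * depth * 10
Step 2: Water = 0.18 * 67 * 10
Step 3: Water = 120.6 mm

120.6


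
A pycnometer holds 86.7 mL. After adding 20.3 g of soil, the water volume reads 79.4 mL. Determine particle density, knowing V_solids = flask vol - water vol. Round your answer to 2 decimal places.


Step 1: Volume of solids = flask volume - water volume with soil
Step 2: V_solids = 86.7 - 79.4 = 7.3 mL
Step 3: Particle density = mass / V_solids = 20.3 / 7.3 = 2.78 g/cm^3

2.78


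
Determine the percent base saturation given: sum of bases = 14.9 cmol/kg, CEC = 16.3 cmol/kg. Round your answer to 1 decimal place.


Step 1: BS = 100 * (sum of bases) / CEC
Step 2: BS = 100 * 14.9 / 16.3
Step 3: BS = 91.4%

91.4


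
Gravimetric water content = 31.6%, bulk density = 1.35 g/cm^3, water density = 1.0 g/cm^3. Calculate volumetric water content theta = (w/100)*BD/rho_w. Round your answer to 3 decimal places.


Step 1: theta = (w / 100) * BD / rho_w
Step 2: theta = (31.6 / 100) * 1.35 / 1.0
Step 3: theta = 0.316 * 1.35
Step 4: theta = 0.427

0.427


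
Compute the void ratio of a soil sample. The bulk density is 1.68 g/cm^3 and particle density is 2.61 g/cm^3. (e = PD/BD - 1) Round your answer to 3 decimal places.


Step 1: e = PD / BD - 1
Step 2: e = 2.61 / 1.68 - 1
Step 3: e = 1.55357 - 1
Step 4: e = 0.554

0.554


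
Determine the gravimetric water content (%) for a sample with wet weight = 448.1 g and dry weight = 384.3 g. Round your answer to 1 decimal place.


Step 1: Water mass = wet - dry = 448.1 - 384.3 = 63.8 g
Step 2: w = 100 * water mass / dry mass
Step 3: w = 100 * 63.8 / 384.3 = 16.6%

16.6


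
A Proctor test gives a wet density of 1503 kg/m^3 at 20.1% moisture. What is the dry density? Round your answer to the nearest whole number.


Step 1: Dry density = wet density / (1 + w/100)
Step 2: Dry density = 1503 / (1 + 20.1/100)
Step 3: Dry density = 1503 / 1.201
Step 4: Dry density = 1251 kg/m^3

1251


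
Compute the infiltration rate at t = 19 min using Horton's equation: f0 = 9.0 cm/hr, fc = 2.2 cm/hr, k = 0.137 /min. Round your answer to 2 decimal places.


Step 1: f = fc + (f0 - fc) * exp(-k * t)
Step 2: exp(-0.137 * 19) = 0.074051
Step 3: f = 2.2 + (9.0 - 2.2) * 0.074051
Step 4: f = 2.2 + 6.8 * 0.074051
Step 5: f = 2.7 cm/hr

2.7


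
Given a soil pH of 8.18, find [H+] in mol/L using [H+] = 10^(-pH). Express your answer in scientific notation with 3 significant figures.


Step 1: [H+] = 10^(-pH)
Step 2: [H+] = 10^(-8.18)
Step 3: [H+] = 6.61e-09 mol/L

6.61e-09


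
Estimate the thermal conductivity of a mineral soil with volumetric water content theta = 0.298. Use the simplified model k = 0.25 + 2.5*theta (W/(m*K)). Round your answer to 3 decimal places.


Step 1: k = 0.25 + 2.5 * theta
Step 2: k = 0.25 + 2.5 * 0.298
Step 3: k = 0.25 + 0.745
Step 4: k = 0.995 W/(m*K)

0.995


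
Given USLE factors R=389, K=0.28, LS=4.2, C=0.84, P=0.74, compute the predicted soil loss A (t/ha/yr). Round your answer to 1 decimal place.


Step 1: A = R * K * LS * C * P
Step 2: R * K = 389 * 0.28 = 108.92
Step 3: (R*K) * LS = 108.92 * 4.2 = 457.464
Step 4: * C * P = 457.464 * 0.84 * 0.74 = 284.4
Step 5: A = 284.4 t/(ha*yr)

284.4


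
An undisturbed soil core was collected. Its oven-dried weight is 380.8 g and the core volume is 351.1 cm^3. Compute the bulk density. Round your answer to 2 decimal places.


Step 1: Identify the formula: BD = dry mass / volume
Step 2: Substitute values: BD = 380.8 / 351.1
Step 3: BD = 1.08 g/cm^3

1.08


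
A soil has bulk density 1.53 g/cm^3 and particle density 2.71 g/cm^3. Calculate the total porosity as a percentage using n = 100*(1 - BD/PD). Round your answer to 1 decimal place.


Step 1: Formula: n = 100 * (1 - BD / PD)
Step 2: n = 100 * (1 - 1.53 / 2.71)
Step 3: n = 100 * (1 - 0.56458)
Step 4: n = 43.5%

43.5


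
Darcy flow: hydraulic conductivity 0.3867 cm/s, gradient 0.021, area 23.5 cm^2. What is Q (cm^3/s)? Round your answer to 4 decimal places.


Step 1: Apply Darcy's law: Q = K * i * A
Step 2: Q = 0.3867 * 0.021 * 23.5
Step 3: Q = 0.1908 cm^3/s

0.1908


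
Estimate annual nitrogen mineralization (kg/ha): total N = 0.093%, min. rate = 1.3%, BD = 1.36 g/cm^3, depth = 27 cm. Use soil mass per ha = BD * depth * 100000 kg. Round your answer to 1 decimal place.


Step 1: Soil mass per ha = BD * depth * 100000 = 1.36 * 27 * 100000 = 3672000 kg
Step 2: Total N pool = soil mass * N%/100 = 3672000 * 0.093/100 = 3414.96 kg/ha
Step 3: N mineralized = N pool * rate%/100 = 3414.96 * 1.3/100 = 44.4 kg/ha/yr

44.4


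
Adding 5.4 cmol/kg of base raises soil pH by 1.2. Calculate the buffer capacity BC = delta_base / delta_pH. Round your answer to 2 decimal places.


Step 1: BC = change in base / change in pH
Step 2: BC = 5.4 / 1.2
Step 3: BC = 4.5 cmol/(kg*pH unit)

4.5


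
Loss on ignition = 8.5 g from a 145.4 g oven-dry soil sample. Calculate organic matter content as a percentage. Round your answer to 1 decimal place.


Step 1: OM% = 100 * LOI / sample mass
Step 2: OM = 100 * 8.5 / 145.4
Step 3: OM = 5.8%

5.8


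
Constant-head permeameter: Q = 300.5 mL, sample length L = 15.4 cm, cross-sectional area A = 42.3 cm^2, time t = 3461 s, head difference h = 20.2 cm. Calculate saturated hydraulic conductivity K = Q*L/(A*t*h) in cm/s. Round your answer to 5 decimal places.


Step 1: K = Q * L / (A * t * h)
Step 2: Numerator = 300.5 * 15.4 = 4627.7
Step 3: Denominator = 42.3 * 3461 * 20.2 = 2957286.06
Step 4: K = 4627.7 / 2957286.06 = 0.00156 cm/s

0.00156


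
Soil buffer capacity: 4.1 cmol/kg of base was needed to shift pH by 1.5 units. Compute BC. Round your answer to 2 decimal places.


Step 1: BC = change in base / change in pH
Step 2: BC = 4.1 / 1.5
Step 3: BC = 2.73 cmol/(kg*pH unit)

2.73


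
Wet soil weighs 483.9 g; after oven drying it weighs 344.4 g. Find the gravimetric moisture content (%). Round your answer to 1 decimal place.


Step 1: Water mass = wet - dry = 483.9 - 344.4 = 139.5 g
Step 2: w = 100 * water mass / dry mass
Step 3: w = 100 * 139.5 / 344.4 = 40.5%

40.5


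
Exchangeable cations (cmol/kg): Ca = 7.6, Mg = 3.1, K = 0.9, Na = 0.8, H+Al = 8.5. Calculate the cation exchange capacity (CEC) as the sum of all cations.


Step 1: CEC = Ca + Mg + K + Na + (H+Al)
Step 2: CEC = 7.6 + 3.1 + 0.9 + 0.8 + 8.5
Step 3: CEC = 20.9 cmol/kg

20.9


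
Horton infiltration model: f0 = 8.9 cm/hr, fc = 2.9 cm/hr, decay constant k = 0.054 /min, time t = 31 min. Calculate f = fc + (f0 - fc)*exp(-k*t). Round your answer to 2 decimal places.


Step 1: f = fc + (f0 - fc) * exp(-k * t)
Step 2: exp(-0.054 * 31) = 0.187496
Step 3: f = 2.9 + (8.9 - 2.9) * 0.187496
Step 4: f = 2.9 + 6.0 * 0.187496
Step 5: f = 4.02 cm/hr

4.02


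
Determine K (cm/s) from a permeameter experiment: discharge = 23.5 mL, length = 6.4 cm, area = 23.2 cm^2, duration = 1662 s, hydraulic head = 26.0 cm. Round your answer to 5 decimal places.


Step 1: K = Q * L / (A * t * h)
Step 2: Numerator = 23.5 * 6.4 = 150.4
Step 3: Denominator = 23.2 * 1662 * 26.0 = 1002518.4
Step 4: K = 150.4 / 1002518.4 = 0.00015 cm/s

0.00015


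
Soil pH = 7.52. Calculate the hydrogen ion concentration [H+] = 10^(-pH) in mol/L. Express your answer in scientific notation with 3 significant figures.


Step 1: [H+] = 10^(-pH)
Step 2: [H+] = 10^(-7.52)
Step 3: [H+] = 3.02e-08 mol/L

3.02e-08


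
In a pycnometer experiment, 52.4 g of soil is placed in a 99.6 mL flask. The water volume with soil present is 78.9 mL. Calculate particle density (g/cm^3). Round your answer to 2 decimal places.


Step 1: Volume of solids = flask volume - water volume with soil
Step 2: V_solids = 99.6 - 78.9 = 20.7 mL
Step 3: Particle density = mass / V_solids = 52.4 / 20.7 = 2.53 g/cm^3

2.53


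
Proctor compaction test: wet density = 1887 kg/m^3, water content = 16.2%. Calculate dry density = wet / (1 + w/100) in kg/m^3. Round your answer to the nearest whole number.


Step 1: Dry density = wet density / (1 + w/100)
Step 2: Dry density = 1887 / (1 + 16.2/100)
Step 3: Dry density = 1887 / 1.162
Step 4: Dry density = 1624 kg/m^3

1624


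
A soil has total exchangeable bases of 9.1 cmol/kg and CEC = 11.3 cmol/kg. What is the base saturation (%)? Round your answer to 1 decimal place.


Step 1: BS = 100 * (sum of bases) / CEC
Step 2: BS = 100 * 9.1 / 11.3
Step 3: BS = 80.5%

80.5


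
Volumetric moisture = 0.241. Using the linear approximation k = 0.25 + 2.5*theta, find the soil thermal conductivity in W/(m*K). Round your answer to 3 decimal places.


Step 1: k = 0.25 + 2.5 * theta
Step 2: k = 0.25 + 2.5 * 0.241
Step 3: k = 0.25 + 0.603
Step 4: k = 0.853 W/(m*K)

0.853


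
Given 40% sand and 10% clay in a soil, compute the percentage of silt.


Step 1: sand + silt + clay = 100%
Step 2: silt = 100 - sand - clay
Step 3: silt = 100 - 40 - 10
Step 4: silt = 50%

50


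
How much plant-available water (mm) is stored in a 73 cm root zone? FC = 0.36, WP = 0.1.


Step 1: Available water = (FC - WP) * depth * 10
Step 2: AW = (0.36 - 0.1) * 73 * 10
Step 3: AW = 0.26 * 73 * 10
Step 4: AW = 189.8 mm

189.8


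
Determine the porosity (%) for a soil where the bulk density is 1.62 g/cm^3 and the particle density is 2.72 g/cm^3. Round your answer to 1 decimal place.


Step 1: Formula: n = 100 * (1 - BD / PD)
Step 2: n = 100 * (1 - 1.62 / 2.72)
Step 3: n = 100 * (1 - 0.59559)
Step 4: n = 40.4%

40.4


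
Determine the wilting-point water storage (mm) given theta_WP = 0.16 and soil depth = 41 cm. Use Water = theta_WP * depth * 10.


Step 1: Water (mm) = theta_WP * depth * 10
Step 2: Water = 0.16 * 41 * 10
Step 3: Water = 65.6 mm

65.6


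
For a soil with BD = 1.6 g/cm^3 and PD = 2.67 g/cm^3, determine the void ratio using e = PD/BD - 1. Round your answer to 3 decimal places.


Step 1: e = PD / BD - 1
Step 2: e = 2.67 / 1.6 - 1
Step 3: e = 1.66875 - 1
Step 4: e = 0.669

0.669


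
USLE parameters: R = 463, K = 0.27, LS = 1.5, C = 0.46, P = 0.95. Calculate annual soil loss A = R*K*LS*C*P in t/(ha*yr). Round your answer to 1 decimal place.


Step 1: A = R * K * LS * C * P
Step 2: R * K = 463 * 0.27 = 125.01
Step 3: (R*K) * LS = 125.01 * 1.5 = 187.515
Step 4: * C * P = 187.515 * 0.46 * 0.95 = 81.9
Step 5: A = 81.9 t/(ha*yr)

81.9


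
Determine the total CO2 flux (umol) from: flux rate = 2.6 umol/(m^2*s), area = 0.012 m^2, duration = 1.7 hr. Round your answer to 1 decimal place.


Step 1: Convert time to seconds: 1.7 hr * 3600 = 6120.0 s
Step 2: Total = flux * area * time_s
Step 3: Total = 2.6 * 0.012 * 6120.0
Step 4: Total = 190.9 umol

190.9


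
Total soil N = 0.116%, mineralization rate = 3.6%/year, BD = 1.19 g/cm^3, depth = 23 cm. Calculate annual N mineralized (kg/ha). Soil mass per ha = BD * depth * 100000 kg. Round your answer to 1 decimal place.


Step 1: Soil mass per ha = BD * depth * 100000 = 1.19 * 23 * 100000 = 2737000 kg
Step 2: Total N pool = soil mass * N%/100 = 2737000 * 0.116/100 = 3174.92 kg/ha
Step 3: N mineralized = N pool * rate%/100 = 3174.92 * 3.6/100 = 114.3 kg/ha/yr

114.3


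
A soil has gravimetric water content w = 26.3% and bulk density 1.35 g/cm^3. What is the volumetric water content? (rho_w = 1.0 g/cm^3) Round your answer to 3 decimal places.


Step 1: theta = (w / 100) * BD / rho_w
Step 2: theta = (26.3 / 100) * 1.35 / 1.0
Step 3: theta = 0.263 * 1.35
Step 4: theta = 0.355

0.355


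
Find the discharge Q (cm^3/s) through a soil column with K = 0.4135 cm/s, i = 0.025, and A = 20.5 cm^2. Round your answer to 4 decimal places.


Step 1: Apply Darcy's law: Q = K * i * A
Step 2: Q = 0.4135 * 0.025 * 20.5
Step 3: Q = 0.2119 cm^3/s

0.2119


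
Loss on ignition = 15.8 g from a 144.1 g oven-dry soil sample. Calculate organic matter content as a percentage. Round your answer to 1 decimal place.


Step 1: OM% = 100 * LOI / sample mass
Step 2: OM = 100 * 15.8 / 144.1
Step 3: OM = 11.0%

11.0


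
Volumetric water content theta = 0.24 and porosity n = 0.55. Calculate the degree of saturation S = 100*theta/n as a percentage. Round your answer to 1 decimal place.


Step 1: S = 100 * theta_v / n
Step 2: S = 100 * 0.24 / 0.55
Step 3: S = 43.6%

43.6


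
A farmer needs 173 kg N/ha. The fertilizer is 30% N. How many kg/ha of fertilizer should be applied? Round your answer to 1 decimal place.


Step 1: Fertilizer rate = target N / (N content / 100)
Step 2: Rate = 173 / (30 / 100)
Step 3: Rate = 173 / 0.3
Step 4: Rate = 576.7 kg/ha

576.7


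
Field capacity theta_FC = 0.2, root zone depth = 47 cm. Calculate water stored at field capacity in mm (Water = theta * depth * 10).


Step 1: Water (mm) = theta_FC * depth (cm) * 10
Step 2: Water = 0.2 * 47 * 10
Step 3: Water = 94.0 mm

94.0


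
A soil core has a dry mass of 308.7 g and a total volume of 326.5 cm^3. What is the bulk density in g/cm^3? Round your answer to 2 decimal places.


Step 1: Identify the formula: BD = dry mass / volume
Step 2: Substitute values: BD = 308.7 / 326.5
Step 3: BD = 0.95 g/cm^3

0.95


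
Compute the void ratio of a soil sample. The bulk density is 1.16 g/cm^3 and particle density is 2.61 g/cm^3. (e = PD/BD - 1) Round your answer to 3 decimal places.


Step 1: e = PD / BD - 1
Step 2: e = 2.61 / 1.16 - 1
Step 3: e = 2.25 - 1
Step 4: e = 1.25

1.25


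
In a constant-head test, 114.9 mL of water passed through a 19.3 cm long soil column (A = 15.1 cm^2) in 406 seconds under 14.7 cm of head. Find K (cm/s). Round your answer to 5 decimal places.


Step 1: K = Q * L / (A * t * h)
Step 2: Numerator = 114.9 * 19.3 = 2217.57
Step 3: Denominator = 15.1 * 406 * 14.7 = 90119.82
Step 4: K = 2217.57 / 90119.82 = 0.02461 cm/s

0.02461


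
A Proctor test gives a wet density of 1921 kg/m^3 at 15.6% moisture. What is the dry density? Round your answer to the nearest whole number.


Step 1: Dry density = wet density / (1 + w/100)
Step 2: Dry density = 1921 / (1 + 15.6/100)
Step 3: Dry density = 1921 / 1.156
Step 4: Dry density = 1662 kg/m^3

1662


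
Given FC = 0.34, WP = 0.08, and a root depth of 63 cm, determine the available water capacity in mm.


Step 1: Available water = (FC - WP) * depth * 10
Step 2: AW = (0.34 - 0.08) * 63 * 10
Step 3: AW = 0.26 * 63 * 10
Step 4: AW = 163.8 mm

163.8


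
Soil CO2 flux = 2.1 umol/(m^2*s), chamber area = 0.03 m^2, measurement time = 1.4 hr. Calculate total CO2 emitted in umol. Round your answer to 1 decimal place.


Step 1: Convert time to seconds: 1.4 hr * 3600 = 5040.0 s
Step 2: Total = flux * area * time_s
Step 3: Total = 2.1 * 0.03 * 5040.0
Step 4: Total = 317.5 umol

317.5


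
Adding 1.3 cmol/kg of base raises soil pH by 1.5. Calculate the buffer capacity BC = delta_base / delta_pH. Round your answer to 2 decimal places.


Step 1: BC = change in base / change in pH
Step 2: BC = 1.3 / 1.5
Step 3: BC = 0.87 cmol/(kg*pH unit)

0.87


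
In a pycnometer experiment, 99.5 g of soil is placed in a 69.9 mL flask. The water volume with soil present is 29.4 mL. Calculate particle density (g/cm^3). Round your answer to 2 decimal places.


Step 1: Volume of solids = flask volume - water volume with soil
Step 2: V_solids = 69.9 - 29.4 = 40.5 mL
Step 3: Particle density = mass / V_solids = 99.5 / 40.5 = 2.46 g/cm^3

2.46


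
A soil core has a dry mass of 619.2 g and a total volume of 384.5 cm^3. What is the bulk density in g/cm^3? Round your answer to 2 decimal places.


Step 1: Identify the formula: BD = dry mass / volume
Step 2: Substitute values: BD = 619.2 / 384.5
Step 3: BD = 1.61 g/cm^3

1.61


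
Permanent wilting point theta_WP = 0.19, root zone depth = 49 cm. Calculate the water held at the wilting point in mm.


Step 1: Water (mm) = theta_WP * depth * 10
Step 2: Water = 0.19 * 49 * 10
Step 3: Water = 93.1 mm

93.1


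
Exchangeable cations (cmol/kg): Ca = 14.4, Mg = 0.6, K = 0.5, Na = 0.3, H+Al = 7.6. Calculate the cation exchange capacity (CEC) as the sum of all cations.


Step 1: CEC = Ca + Mg + K + Na + (H+Al)
Step 2: CEC = 14.4 + 0.6 + 0.5 + 0.3 + 7.6
Step 3: CEC = 23.4 cmol/kg

23.4


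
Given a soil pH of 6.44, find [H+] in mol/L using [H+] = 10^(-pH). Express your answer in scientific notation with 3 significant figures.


Step 1: [H+] = 10^(-pH)
Step 2: [H+] = 10^(-6.44)
Step 3: [H+] = 3.63e-07 mol/L

3.63e-07


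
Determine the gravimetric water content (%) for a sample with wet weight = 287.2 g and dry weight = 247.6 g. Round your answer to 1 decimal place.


Step 1: Water mass = wet - dry = 287.2 - 247.6 = 39.6 g
Step 2: w = 100 * water mass / dry mass
Step 3: w = 100 * 39.6 / 247.6 = 16.0%

16.0


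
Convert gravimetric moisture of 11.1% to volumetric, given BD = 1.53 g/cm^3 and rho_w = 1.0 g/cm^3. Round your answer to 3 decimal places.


Step 1: theta = (w / 100) * BD / rho_w
Step 2: theta = (11.1 / 100) * 1.53 / 1.0
Step 3: theta = 0.111 * 1.53
Step 4: theta = 0.17

0.17


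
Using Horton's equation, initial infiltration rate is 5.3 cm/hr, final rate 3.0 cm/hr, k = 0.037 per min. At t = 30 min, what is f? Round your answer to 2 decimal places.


Step 1: f = fc + (f0 - fc) * exp(-k * t)
Step 2: exp(-0.037 * 30) = 0.329559
Step 3: f = 3.0 + (5.3 - 3.0) * 0.329559
Step 4: f = 3.0 + 2.3 * 0.329559
Step 5: f = 3.76 cm/hr

3.76


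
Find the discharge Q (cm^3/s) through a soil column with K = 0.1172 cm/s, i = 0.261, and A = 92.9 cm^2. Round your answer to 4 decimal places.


Step 1: Apply Darcy's law: Q = K * i * A
Step 2: Q = 0.1172 * 0.261 * 92.9
Step 3: Q = 2.8417 cm^3/s

2.8417


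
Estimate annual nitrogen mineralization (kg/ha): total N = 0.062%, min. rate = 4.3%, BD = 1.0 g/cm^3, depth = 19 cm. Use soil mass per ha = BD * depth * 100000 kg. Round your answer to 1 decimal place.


Step 1: Soil mass per ha = BD * depth * 100000 = 1.0 * 19 * 100000 = 1900000 kg
Step 2: Total N pool = soil mass * N%/100 = 1900000 * 0.062/100 = 1178.0 kg/ha
Step 3: N mineralized = N pool * rate%/100 = 1178.0 * 4.3/100 = 50.7 kg/ha/yr

50.7


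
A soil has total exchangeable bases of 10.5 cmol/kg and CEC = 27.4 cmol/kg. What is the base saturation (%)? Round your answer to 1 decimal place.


Step 1: BS = 100 * (sum of bases) / CEC
Step 2: BS = 100 * 10.5 / 27.4
Step 3: BS = 38.3%

38.3


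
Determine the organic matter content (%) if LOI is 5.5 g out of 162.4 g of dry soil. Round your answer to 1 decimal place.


Step 1: OM% = 100 * LOI / sample mass
Step 2: OM = 100 * 5.5 / 162.4
Step 3: OM = 3.4%

3.4


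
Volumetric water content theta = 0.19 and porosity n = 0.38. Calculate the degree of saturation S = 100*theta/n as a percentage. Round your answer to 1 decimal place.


Step 1: S = 100 * theta_v / n
Step 2: S = 100 * 0.19 / 0.38
Step 3: S = 50.0%

50.0


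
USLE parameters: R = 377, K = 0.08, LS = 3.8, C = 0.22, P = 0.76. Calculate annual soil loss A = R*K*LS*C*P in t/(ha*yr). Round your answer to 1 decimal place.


Step 1: A = R * K * LS * C * P
Step 2: R * K = 377 * 0.08 = 30.16
Step 3: (R*K) * LS = 30.16 * 3.8 = 114.608
Step 4: * C * P = 114.608 * 0.22 * 0.76 = 19.2
Step 5: A = 19.2 t/(ha*yr)

19.2


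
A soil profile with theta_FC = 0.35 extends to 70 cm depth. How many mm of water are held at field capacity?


Step 1: Water (mm) = theta_FC * depth (cm) * 10
Step 2: Water = 0.35 * 70 * 10
Step 3: Water = 245.0 mm

245.0


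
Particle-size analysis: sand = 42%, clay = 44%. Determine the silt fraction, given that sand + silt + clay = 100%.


Step 1: sand + silt + clay = 100%
Step 2: silt = 100 - sand - clay
Step 3: silt = 100 - 42 - 44
Step 4: silt = 14%

14


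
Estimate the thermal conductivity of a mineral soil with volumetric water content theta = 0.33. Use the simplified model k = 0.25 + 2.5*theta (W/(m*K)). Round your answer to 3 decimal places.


Step 1: k = 0.25 + 2.5 * theta
Step 2: k = 0.25 + 2.5 * 0.33
Step 3: k = 0.25 + 0.825
Step 4: k = 1.075 W/(m*K)

1.075


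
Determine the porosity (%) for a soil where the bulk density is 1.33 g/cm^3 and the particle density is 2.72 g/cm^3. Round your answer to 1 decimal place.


Step 1: Formula: n = 100 * (1 - BD / PD)
Step 2: n = 100 * (1 - 1.33 / 2.72)
Step 3: n = 100 * (1 - 0.48897)
Step 4: n = 51.1%

51.1


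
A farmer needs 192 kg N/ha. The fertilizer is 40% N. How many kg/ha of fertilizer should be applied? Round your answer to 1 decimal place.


Step 1: Fertilizer rate = target N / (N content / 100)
Step 2: Rate = 192 / (40 / 100)
Step 3: Rate = 192 / 0.4
Step 4: Rate = 480.0 kg/ha

480.0


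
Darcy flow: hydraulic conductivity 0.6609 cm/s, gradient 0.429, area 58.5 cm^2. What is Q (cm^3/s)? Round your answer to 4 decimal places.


Step 1: Apply Darcy's law: Q = K * i * A
Step 2: Q = 0.6609 * 0.429 * 58.5
Step 3: Q = 16.5863 cm^3/s

16.5863


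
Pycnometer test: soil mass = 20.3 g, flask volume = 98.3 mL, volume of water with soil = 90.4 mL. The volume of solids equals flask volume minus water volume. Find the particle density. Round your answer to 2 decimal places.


Step 1: Volume of solids = flask volume - water volume with soil
Step 2: V_solids = 98.3 - 90.4 = 7.9 mL
Step 3: Particle density = mass / V_solids = 20.3 / 7.9 = 2.57 g/cm^3

2.57


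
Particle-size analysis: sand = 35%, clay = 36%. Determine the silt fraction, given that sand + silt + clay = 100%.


Step 1: sand + silt + clay = 100%
Step 2: silt = 100 - sand - clay
Step 3: silt = 100 - 35 - 36
Step 4: silt = 29%

29


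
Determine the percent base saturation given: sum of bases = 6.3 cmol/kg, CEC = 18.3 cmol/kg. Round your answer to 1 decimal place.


Step 1: BS = 100 * (sum of bases) / CEC
Step 2: BS = 100 * 6.3 / 18.3
Step 3: BS = 34.4%

34.4


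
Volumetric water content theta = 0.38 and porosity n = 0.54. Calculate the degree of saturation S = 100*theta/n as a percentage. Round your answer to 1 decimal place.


Step 1: S = 100 * theta_v / n
Step 2: S = 100 * 0.38 / 0.54
Step 3: S = 70.4%

70.4


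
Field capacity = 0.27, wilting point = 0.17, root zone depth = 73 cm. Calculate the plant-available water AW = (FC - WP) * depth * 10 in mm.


Step 1: Available water = (FC - WP) * depth * 10
Step 2: AW = (0.27 - 0.17) * 73 * 10
Step 3: AW = 0.1 * 73 * 10
Step 4: AW = 73.0 mm

73.0


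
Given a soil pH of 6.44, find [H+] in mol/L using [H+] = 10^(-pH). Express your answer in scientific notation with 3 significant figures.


Step 1: [H+] = 10^(-pH)
Step 2: [H+] = 10^(-6.44)
Step 3: [H+] = 3.63e-07 mol/L

3.63e-07


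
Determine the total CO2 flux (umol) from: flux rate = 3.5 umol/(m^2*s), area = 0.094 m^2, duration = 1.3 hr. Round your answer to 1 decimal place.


Step 1: Convert time to seconds: 1.3 hr * 3600 = 4680.0 s
Step 2: Total = flux * area * time_s
Step 3: Total = 3.5 * 0.094 * 4680.0
Step 4: Total = 1539.7 umol

1539.7


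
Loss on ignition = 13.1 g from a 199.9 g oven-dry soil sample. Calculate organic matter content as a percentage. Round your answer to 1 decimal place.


Step 1: OM% = 100 * LOI / sample mass
Step 2: OM = 100 * 13.1 / 199.9
Step 3: OM = 6.6%

6.6


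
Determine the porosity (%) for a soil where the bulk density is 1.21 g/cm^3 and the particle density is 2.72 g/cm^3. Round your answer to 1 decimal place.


Step 1: Formula: n = 100 * (1 - BD / PD)
Step 2: n = 100 * (1 - 1.21 / 2.72)
Step 3: n = 100 * (1 - 0.44485)
Step 4: n = 55.5%

55.5


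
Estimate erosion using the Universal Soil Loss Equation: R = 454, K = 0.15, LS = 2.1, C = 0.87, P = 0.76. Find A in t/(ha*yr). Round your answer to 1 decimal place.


Step 1: A = R * K * LS * C * P
Step 2: R * K = 454 * 0.15 = 68.1
Step 3: (R*K) * LS = 68.1 * 2.1 = 143.01
Step 4: * C * P = 143.01 * 0.87 * 0.76 = 94.6
Step 5: A = 94.6 t/(ha*yr)

94.6


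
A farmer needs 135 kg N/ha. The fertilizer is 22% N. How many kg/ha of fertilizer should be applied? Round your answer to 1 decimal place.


Step 1: Fertilizer rate = target N / (N content / 100)
Step 2: Rate = 135 / (22 / 100)
Step 3: Rate = 135 / 0.22
Step 4: Rate = 613.6 kg/ha

613.6


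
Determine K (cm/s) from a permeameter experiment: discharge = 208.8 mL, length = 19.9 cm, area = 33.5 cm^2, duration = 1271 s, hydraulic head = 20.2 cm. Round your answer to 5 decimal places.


Step 1: K = Q * L / (A * t * h)
Step 2: Numerator = 208.8 * 19.9 = 4155.12
Step 3: Denominator = 33.5 * 1271 * 20.2 = 860085.7
Step 4: K = 4155.12 / 860085.7 = 0.00483 cm/s

0.00483


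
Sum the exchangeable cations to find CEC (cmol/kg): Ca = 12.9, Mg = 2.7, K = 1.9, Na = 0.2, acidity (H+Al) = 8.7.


Step 1: CEC = Ca + Mg + K + Na + (H+Al)
Step 2: CEC = 12.9 + 2.7 + 1.9 + 0.2 + 8.7
Step 3: CEC = 26.4 cmol/kg

26.4


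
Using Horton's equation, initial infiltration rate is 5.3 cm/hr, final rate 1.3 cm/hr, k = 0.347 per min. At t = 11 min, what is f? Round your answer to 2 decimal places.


Step 1: f = fc + (f0 - fc) * exp(-k * t)
Step 2: exp(-0.347 * 11) = 0.021994
Step 3: f = 1.3 + (5.3 - 1.3) * 0.021994
Step 4: f = 1.3 + 4.0 * 0.021994
Step 5: f = 1.39 cm/hr

1.39


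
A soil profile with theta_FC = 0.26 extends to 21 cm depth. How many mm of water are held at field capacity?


Step 1: Water (mm) = theta_FC * depth (cm) * 10
Step 2: Water = 0.26 * 21 * 10
Step 3: Water = 54.6 mm

54.6


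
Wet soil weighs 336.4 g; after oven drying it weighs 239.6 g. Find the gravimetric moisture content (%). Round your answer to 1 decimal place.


Step 1: Water mass = wet - dry = 336.4 - 239.6 = 96.8 g
Step 2: w = 100 * water mass / dry mass
Step 3: w = 100 * 96.8 / 239.6 = 40.4%

40.4


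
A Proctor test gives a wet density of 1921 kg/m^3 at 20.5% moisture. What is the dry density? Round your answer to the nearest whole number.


Step 1: Dry density = wet density / (1 + w/100)
Step 2: Dry density = 1921 / (1 + 20.5/100)
Step 3: Dry density = 1921 / 1.205
Step 4: Dry density = 1594 kg/m^3

1594


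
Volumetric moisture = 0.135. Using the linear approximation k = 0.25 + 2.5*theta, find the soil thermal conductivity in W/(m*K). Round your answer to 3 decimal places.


Step 1: k = 0.25 + 2.5 * theta
Step 2: k = 0.25 + 2.5 * 0.135
Step 3: k = 0.25 + 0.338
Step 4: k = 0.588 W/(m*K)

0.588


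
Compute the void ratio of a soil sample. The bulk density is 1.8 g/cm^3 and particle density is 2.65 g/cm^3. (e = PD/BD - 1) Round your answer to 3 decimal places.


Step 1: e = PD / BD - 1
Step 2: e = 2.65 / 1.8 - 1
Step 3: e = 1.47222 - 1
Step 4: e = 0.472

0.472


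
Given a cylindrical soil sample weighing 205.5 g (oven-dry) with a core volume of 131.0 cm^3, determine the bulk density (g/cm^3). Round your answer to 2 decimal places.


Step 1: Identify the formula: BD = dry mass / volume
Step 2: Substitute values: BD = 205.5 / 131.0
Step 3: BD = 1.57 g/cm^3

1.57


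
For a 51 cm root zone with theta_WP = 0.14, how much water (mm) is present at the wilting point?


Step 1: Water (mm) = theta_WP * depth * 10
Step 2: Water = 0.14 * 51 * 10
Step 3: Water = 71.4 mm

71.4


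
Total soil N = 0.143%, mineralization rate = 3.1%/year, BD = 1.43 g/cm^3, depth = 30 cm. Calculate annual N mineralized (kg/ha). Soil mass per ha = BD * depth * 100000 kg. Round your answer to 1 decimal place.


Step 1: Soil mass per ha = BD * depth * 100000 = 1.43 * 30 * 100000 = 4290000 kg
Step 2: Total N pool = soil mass * N%/100 = 4290000 * 0.143/100 = 6134.7 kg/ha
Step 3: N mineralized = N pool * rate%/100 = 6134.7 * 3.1/100 = 190.2 kg/ha/yr

190.2


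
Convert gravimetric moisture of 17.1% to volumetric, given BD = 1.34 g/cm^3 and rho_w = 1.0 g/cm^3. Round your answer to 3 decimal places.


Step 1: theta = (w / 100) * BD / rho_w
Step 2: theta = (17.1 / 100) * 1.34 / 1.0
Step 3: theta = 0.171 * 1.34
Step 4: theta = 0.229

0.229


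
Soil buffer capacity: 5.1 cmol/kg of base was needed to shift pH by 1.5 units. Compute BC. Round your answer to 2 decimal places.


Step 1: BC = change in base / change in pH
Step 2: BC = 5.1 / 1.5
Step 3: BC = 3.4 cmol/(kg*pH unit)

3.4


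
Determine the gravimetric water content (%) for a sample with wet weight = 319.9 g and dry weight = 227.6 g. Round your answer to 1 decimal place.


Step 1: Water mass = wet - dry = 319.9 - 227.6 = 92.3 g
Step 2: w = 100 * water mass / dry mass
Step 3: w = 100 * 92.3 / 227.6 = 40.6%

40.6


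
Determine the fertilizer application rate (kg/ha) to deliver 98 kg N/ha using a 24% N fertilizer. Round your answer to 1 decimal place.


Step 1: Fertilizer rate = target N / (N content / 100)
Step 2: Rate = 98 / (24 / 100)
Step 3: Rate = 98 / 0.24
Step 4: Rate = 408.3 kg/ha

408.3


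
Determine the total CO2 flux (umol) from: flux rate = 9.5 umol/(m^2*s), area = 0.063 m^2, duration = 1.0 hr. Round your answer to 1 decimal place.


Step 1: Convert time to seconds: 1.0 hr * 3600 = 3600.0 s
Step 2: Total = flux * area * time_s
Step 3: Total = 9.5 * 0.063 * 3600.0
Step 4: Total = 2154.6 umol

2154.6


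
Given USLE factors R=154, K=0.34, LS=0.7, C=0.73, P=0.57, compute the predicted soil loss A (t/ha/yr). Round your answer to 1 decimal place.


Step 1: A = R * K * LS * C * P
Step 2: R * K = 154 * 0.34 = 52.36
Step 3: (R*K) * LS = 52.36 * 0.7 = 36.652
Step 4: * C * P = 36.652 * 0.73 * 0.57 = 15.3
Step 5: A = 15.3 t/(ha*yr)

15.3


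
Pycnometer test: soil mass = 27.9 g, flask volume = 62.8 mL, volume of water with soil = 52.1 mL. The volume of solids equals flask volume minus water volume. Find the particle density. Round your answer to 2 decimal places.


Step 1: Volume of solids = flask volume - water volume with soil
Step 2: V_solids = 62.8 - 52.1 = 10.7 mL
Step 3: Particle density = mass / V_solids = 27.9 / 10.7 = 2.61 g/cm^3

2.61


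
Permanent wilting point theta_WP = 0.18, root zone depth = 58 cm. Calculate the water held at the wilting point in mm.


Step 1: Water (mm) = theta_WP * depth * 10
Step 2: Water = 0.18 * 58 * 10
Step 3: Water = 104.4 mm

104.4


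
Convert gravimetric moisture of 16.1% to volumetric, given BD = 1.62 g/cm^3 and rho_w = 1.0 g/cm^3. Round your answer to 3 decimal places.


Step 1: theta = (w / 100) * BD / rho_w
Step 2: theta = (16.1 / 100) * 1.62 / 1.0
Step 3: theta = 0.161 * 1.62
Step 4: theta = 0.261

0.261


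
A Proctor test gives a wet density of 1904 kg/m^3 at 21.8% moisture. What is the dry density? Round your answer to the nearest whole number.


Step 1: Dry density = wet density / (1 + w/100)
Step 2: Dry density = 1904 / (1 + 21.8/100)
Step 3: Dry density = 1904 / 1.218
Step 4: Dry density = 1563 kg/m^3

1563


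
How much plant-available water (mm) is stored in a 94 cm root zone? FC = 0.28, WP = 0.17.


Step 1: Available water = (FC - WP) * depth * 10
Step 2: AW = (0.28 - 0.17) * 94 * 10
Step 3: AW = 0.11 * 94 * 10
Step 4: AW = 103.4 mm

103.4


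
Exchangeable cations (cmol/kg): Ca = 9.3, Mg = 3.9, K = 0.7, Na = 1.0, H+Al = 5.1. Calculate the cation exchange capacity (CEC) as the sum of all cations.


Step 1: CEC = Ca + Mg + K + Na + (H+Al)
Step 2: CEC = 9.3 + 3.9 + 0.7 + 1.0 + 5.1
Step 3: CEC = 20.0 cmol/kg

20.0


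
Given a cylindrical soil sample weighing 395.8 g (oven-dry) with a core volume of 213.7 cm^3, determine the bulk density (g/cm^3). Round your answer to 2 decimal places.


Step 1: Identify the formula: BD = dry mass / volume
Step 2: Substitute values: BD = 395.8 / 213.7
Step 3: BD = 1.85 g/cm^3

1.85


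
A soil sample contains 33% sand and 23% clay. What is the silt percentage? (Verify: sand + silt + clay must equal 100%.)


Step 1: sand + silt + clay = 100%
Step 2: silt = 100 - sand - clay
Step 3: silt = 100 - 33 - 23
Step 4: silt = 44%

44


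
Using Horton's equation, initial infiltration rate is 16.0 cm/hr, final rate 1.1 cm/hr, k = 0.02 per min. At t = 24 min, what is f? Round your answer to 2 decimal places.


Step 1: f = fc + (f0 - fc) * exp(-k * t)
Step 2: exp(-0.02 * 24) = 0.618783
Step 3: f = 1.1 + (16.0 - 1.1) * 0.618783
Step 4: f = 1.1 + 14.9 * 0.618783
Step 5: f = 10.32 cm/hr

10.32


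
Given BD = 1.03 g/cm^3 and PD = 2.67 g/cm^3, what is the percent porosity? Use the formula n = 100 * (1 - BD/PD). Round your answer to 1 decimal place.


Step 1: Formula: n = 100 * (1 - BD / PD)
Step 2: n = 100 * (1 - 1.03 / 2.67)
Step 3: n = 100 * (1 - 0.38577)
Step 4: n = 61.4%

61.4


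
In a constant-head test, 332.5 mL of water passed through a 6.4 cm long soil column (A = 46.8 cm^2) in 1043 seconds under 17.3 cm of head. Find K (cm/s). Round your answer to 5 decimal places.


Step 1: K = Q * L / (A * t * h)
Step 2: Numerator = 332.5 * 6.4 = 2128.0
Step 3: Denominator = 46.8 * 1043 * 17.3 = 844454.52
Step 4: K = 2128.0 / 844454.52 = 0.00252 cm/s

0.00252
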